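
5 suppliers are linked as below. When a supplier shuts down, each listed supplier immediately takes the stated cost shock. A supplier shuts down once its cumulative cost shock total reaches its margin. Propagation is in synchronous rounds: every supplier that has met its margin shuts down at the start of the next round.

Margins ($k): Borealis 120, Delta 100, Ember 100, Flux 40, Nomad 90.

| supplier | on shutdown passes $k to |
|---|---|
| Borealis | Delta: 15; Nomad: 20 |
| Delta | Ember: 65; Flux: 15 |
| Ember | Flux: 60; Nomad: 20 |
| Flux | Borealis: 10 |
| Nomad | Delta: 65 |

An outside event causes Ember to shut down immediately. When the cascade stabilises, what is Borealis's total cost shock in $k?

10

Round 1 — Ember shuts down (initial).
  Flux: +60 → 60 ≥ 40
  Nomad: +20 → 20 < 90
Round 2 — Flux shuts down.
  Borealis: +10 → 10 < 120
No further shutdowns.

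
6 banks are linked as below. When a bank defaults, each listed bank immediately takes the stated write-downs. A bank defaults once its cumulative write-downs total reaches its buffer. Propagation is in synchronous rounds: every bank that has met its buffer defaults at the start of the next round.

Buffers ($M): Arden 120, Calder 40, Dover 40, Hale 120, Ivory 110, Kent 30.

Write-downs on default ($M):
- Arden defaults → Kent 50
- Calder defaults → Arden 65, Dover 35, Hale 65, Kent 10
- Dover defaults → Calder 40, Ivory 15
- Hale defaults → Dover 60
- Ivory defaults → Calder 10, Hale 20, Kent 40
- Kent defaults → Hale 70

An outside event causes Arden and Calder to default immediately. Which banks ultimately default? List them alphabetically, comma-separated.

Arden, Calder, Dover, Hale, Kent

Round 1 — Arden, Calder default (initial).
  Dover: +35 → 35 < 40
  Hale: +65 → 65 < 120
  Kent: +50+10 → 60 ≥ 30
Round 2 — Kent defaults.
  Hale: +70 → 135 ≥ 120
Round 3 — Hale defaults.
  Dover: +60 → 95 ≥ 40
Round 4 — Dover defaults.
  Ivory: +15 → 15 < 110
No further defaults.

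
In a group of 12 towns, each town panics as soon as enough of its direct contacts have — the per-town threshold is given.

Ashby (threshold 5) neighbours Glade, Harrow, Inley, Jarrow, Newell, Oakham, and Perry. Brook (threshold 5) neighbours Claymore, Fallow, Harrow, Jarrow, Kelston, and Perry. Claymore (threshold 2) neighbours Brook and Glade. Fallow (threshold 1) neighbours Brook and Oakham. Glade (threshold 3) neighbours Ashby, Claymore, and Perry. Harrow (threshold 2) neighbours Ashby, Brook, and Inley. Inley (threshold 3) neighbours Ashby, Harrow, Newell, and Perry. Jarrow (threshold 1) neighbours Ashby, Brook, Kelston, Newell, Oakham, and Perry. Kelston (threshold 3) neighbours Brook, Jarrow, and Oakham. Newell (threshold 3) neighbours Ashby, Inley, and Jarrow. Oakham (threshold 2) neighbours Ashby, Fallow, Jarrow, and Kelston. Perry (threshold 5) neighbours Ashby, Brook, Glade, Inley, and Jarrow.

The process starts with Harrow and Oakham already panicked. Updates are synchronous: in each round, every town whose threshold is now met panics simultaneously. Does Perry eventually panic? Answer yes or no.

Round 1 — Harrow, Oakham panic (initial).
Round 2 — checking thresholds:
  Ashby: 2 of 7 neighbours < 5, not yet.
  Brook: 1 of 6 neighbours < 5, not yet.
  Fallow: 1 of 2 neighbours ≥ 1, panics.
  Inley: 1 of 4 neighbours < 3, not yet.
  Jarrow: 1 of 6 neighbours ≥ 1, panics.
  Kelston: 1 of 3 neighbours < 3, not yet.
Round 3 — no new panics; cascade stops.

no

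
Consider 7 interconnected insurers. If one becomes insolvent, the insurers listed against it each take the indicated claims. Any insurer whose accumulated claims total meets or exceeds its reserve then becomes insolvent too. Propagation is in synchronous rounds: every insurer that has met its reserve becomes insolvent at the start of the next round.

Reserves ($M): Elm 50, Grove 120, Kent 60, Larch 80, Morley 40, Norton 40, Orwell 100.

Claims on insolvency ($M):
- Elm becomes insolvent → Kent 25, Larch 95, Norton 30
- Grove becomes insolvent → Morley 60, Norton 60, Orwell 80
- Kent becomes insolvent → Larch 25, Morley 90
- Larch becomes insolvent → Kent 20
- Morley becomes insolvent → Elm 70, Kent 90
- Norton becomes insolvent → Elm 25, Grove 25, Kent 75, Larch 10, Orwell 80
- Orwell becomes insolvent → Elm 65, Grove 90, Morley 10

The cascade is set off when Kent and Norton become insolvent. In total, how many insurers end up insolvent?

Round 1 — Kent, Norton become insolvent (initial).
  Elm: +25 → 25 < 50
  Grove: +25 → 25 < 120
  Larch: +25+10 → 35 < 80
  Morley: +90 → 90 ≥ 40
  Orwell: +80 → 80 < 100
Round 2 — Morley becomes insolvent.
  Elm: +70 → 95 ≥ 50
Round 3 — Elm becomes insolvent.
  Larch: +95 → 130 ≥ 80
Round 4 — Larch becomes insolvent.
No further insolvencies.

5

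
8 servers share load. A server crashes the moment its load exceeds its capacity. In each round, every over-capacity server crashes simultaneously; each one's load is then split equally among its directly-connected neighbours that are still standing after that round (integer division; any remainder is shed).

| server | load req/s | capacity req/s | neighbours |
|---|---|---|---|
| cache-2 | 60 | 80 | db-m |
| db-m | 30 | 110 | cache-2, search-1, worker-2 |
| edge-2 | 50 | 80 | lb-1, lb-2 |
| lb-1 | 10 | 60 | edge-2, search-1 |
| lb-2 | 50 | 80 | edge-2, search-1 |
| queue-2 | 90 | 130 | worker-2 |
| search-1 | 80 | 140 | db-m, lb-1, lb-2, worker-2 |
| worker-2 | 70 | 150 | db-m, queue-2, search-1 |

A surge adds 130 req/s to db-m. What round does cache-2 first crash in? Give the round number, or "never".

2

Round 1 — db-m at 160 > 110. db-m crashes.
  db-m sheds 160 req/s to cache-2, search-1, worker-2: 53 each (1 lost).
    cache-2: 60+53 = 113 > 80
    search-1: 80+53 = 133 ≤ 140
    worker-2: 70+53 = 123 ≤ 150
Round 2 — cache-2 crashes.
  cache-2 sheds 113 req/s: no online neighbours, lost.
No further crashes.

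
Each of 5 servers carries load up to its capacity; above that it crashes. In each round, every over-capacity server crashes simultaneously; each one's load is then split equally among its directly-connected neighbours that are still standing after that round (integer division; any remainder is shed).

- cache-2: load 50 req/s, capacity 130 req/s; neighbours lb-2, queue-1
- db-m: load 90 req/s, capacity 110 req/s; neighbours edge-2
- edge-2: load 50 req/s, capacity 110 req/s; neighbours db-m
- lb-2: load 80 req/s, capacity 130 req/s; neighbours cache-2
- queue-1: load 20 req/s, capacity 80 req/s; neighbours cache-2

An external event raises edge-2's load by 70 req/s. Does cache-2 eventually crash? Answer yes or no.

Round 1 — edge-2 at 120 > 110. edge-2 crashes.
  edge-2 sheds 120 req/s to db-m: 120 each.
    db-m: 90+120 = 210 > 110
Round 2 — db-m crashes.
  db-m sheds 210 req/s: no online neighbours, lost.
No further crashes.

no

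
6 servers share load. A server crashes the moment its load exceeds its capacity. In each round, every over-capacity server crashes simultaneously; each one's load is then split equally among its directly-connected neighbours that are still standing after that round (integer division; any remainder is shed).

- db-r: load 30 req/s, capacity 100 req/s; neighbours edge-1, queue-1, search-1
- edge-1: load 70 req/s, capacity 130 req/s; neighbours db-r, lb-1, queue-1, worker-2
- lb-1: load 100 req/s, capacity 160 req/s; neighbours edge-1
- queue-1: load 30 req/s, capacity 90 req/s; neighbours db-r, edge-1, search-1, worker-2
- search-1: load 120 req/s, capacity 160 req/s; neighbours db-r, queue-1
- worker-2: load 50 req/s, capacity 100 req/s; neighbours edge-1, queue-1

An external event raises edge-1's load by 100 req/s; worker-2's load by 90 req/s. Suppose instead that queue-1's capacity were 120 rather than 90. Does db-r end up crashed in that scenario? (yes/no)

yes

With queue-1's capacity at 120:
Round 1 — edge-1 at 170 > 130; worker-2 at 140 > 100. edge-1, worker-2 crash.
  edge-1 sheds 170 req/s to db-r, lb-1, queue-1: 56 each (2 lost).
    db-r: 30+56 = 86 ≤ 100
    lb-1: 100+56 = 156 ≤ 160
    queue-1: 30+56 = 86 ≤ 120
  worker-2 sheds 140 req/s to queue-1: 140 each.
    queue-1: 86+140 = 226 > 120
Round 2 — queue-1 crashes.
  queue-1 sheds 226 req/s to db-r, search-1: 113 each.
    db-r: 86+113 = 199 > 100
    search-1: 120+113 = 233 > 160
Round 3 — db-r, search-1 crash.
  db-r sheds 199 req/s: no online neighbours, lost.
  search-1 sheds 233 req/s: no online neighbours, lost.
No further crashes.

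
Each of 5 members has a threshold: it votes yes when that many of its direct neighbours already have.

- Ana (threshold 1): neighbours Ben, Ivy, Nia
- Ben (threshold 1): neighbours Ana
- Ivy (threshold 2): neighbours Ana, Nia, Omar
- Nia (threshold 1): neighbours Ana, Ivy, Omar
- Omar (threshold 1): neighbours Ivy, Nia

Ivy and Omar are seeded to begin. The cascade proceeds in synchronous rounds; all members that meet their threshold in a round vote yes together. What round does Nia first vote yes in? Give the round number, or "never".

Round 1 — Ivy, Omar vote yes (initial).
Round 2 — checking thresholds:
  Ana: 1 of 3 neighbours ≥ 1, votes yes.
  Nia: 2 of 3 neighbours ≥ 1, votes yes.
Round 3 — checking thresholds:
  Ben: 1 of 1 neighbours ≥ 1, votes yes.
Round 4 — no new yes votes; cascade stops.

2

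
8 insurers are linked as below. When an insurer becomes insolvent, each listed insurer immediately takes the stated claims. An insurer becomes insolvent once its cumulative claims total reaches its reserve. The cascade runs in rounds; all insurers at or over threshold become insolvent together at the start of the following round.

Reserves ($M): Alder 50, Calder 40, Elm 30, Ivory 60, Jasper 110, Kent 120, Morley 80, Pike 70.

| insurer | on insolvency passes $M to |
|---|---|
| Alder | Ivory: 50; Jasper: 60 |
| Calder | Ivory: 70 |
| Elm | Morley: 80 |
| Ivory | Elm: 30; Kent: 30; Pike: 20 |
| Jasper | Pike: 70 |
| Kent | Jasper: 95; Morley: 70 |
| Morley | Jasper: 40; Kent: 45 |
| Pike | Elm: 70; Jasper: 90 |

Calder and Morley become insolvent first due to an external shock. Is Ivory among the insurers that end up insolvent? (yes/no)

yes

Round 1 — Calder, Morley become insolvent (initial).
  Ivory: +70 → 70 ≥ 60
  Jasper: +40 → 40 < 110
  Kent: +45 → 45 < 120
Round 2 — Ivory becomes insolvent.
  Elm: +30 → 30 ≥ 30
  Kent: +30 → 75 < 120
  Pike: +20 → 20 < 70
Round 3 — Elm becomes insolvent.
No further insolvencies.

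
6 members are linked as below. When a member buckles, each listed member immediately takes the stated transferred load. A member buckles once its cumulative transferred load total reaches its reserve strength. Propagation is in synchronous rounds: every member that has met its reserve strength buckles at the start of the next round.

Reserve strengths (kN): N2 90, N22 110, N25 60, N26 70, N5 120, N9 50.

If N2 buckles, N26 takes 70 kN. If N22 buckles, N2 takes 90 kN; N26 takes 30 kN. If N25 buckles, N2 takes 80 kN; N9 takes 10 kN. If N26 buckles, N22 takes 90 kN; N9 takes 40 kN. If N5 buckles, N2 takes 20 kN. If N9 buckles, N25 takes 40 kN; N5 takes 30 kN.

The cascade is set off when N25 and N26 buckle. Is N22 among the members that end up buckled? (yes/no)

no

Round 1 — N25, N26 buckle (initial).
  N2: +80 → 80 < 90
  N22: +90 → 90 < 110
  N9: +10+40 → 50 ≥ 50
Round 2 — N9 buckles.
  N5: +30 → 30 < 120
No further bucklings.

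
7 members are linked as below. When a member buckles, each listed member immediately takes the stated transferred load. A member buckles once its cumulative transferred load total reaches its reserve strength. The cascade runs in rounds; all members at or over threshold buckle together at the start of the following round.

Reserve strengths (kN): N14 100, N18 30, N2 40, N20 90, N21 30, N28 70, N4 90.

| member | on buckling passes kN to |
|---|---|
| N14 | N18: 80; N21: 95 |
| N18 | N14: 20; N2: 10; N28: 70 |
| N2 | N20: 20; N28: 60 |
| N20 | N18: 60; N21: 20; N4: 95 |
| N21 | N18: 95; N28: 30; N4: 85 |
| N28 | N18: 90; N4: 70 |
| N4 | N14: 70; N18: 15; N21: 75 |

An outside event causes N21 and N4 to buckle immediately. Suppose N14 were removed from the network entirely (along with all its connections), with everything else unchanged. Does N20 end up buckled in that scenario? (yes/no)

With N14 removed:
Round 1 — N21, N4 buckle (initial).
  N18: +95+15 → 110 ≥ 30
  N28: +30 → 30 < 70
Round 2 — N18 buckles.
  N2: +10 → 10 < 40
  N28: +70 → 100 ≥ 70
Round 3 — N28 buckles.
No further bucklings.

no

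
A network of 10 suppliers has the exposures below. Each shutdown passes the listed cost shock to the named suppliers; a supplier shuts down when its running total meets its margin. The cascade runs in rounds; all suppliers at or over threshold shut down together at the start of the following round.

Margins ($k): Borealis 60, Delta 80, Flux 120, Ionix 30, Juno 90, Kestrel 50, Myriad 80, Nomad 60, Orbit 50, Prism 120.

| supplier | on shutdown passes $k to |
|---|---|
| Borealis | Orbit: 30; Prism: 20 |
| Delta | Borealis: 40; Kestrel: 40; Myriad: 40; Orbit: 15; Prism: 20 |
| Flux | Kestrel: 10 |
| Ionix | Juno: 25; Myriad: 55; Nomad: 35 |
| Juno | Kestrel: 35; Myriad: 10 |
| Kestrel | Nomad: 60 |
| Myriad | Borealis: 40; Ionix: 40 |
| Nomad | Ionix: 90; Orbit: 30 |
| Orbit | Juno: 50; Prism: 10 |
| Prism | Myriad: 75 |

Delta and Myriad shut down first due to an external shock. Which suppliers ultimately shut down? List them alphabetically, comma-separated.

Round 1 — Delta, Myriad shut down (initial).
  Borealis: +40+40 → 80 ≥ 60
  Ionix: +40 → 40 ≥ 30
  Kestrel: +40 → 40 < 50
  Orbit: +15 → 15 < 50
  Prism: +20 → 20 < 120
Round 2 — Borealis, Ionix shut down.
  Juno: +25 → 25 < 90
  Nomad: +35 → 35 < 60
  Orbit: +30 → 45 < 50
  Prism: +20 → 40 < 120
No further shutdowns.

Borealis, Delta, Ionix, Myriad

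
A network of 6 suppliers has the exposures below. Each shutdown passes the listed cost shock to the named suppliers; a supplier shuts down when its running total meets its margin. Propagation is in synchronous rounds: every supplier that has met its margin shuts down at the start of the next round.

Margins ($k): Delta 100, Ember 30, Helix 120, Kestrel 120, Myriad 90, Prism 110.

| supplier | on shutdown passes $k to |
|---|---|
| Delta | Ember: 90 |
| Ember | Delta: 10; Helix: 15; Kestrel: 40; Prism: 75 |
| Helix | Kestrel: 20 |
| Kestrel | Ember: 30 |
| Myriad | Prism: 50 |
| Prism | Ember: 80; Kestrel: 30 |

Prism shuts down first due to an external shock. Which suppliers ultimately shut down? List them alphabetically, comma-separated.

Ember, Prism

Round 1 — Prism shuts down (initial).
  Ember: +80 → 80 ≥ 30
  Kestrel: +30 → 30 < 120
Round 2 — Ember shuts down.
  Delta: +10 → 10 < 100
  Helix: +15 → 15 < 120
  Kestrel: +40 → 70 < 120
No further shutdowns.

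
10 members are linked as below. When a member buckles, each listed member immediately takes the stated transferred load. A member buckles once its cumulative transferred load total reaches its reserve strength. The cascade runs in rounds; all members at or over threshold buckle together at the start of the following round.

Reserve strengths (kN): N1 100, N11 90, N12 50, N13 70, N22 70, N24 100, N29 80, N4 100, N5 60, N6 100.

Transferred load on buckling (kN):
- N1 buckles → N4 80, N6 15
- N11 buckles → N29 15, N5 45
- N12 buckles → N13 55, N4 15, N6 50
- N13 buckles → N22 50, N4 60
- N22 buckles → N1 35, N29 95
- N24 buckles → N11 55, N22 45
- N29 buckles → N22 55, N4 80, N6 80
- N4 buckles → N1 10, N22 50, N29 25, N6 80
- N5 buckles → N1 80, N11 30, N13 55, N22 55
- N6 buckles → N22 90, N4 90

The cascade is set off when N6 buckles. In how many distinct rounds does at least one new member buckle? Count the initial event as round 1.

Round 1 — N6 buckles (initial).
  N22: +90 → 90 ≥ 70
  N4: +90 → 90 < 100
Round 2 — N22 buckles.
  N1: +35 → 35 < 100
  N29: +95 → 95 ≥ 80
Round 3 — N29 buckles.
  N4: +80 → 170 ≥ 100
Round 4 — N4 buckles.
  N1: +10 → 45 < 100
No further bucklings.

4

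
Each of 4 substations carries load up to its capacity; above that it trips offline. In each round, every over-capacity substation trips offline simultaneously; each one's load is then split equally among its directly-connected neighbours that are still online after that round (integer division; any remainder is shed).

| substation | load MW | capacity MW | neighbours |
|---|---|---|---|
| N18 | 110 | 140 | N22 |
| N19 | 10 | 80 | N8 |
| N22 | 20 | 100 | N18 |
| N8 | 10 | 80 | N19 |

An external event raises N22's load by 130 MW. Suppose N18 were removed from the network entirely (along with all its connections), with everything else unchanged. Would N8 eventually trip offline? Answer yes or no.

With N18 removed:
Round 1 — N22 at 150 > 100. N22 trips offline.
  N22 sheds 150 MW: no online neighbours, lost.
No further trips.

no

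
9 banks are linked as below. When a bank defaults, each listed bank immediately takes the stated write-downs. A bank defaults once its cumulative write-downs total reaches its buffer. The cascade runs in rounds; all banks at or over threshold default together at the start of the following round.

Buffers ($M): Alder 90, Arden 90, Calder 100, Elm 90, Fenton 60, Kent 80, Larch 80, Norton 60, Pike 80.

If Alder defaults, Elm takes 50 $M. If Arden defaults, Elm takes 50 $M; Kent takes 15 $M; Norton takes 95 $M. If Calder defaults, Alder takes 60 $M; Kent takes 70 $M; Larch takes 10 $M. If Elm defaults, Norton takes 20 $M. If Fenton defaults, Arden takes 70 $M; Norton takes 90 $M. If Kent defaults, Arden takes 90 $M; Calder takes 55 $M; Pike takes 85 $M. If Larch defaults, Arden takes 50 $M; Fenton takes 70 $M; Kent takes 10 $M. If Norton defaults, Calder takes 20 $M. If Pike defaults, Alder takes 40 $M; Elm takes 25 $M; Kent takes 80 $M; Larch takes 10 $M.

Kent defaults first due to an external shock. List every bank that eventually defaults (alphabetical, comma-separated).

Round 1 — Kent defaults (initial).
  Arden: +90 → 90 ≥ 90
  Calder: +55 → 55 < 100
  Pike: +85 → 85 ≥ 80
Round 2 — Arden, Pike default.
  Alder: +40 → 40 < 90
  Elm: +50+25 → 75 < 90
  Larch: +10 → 10 < 80
  Norton: +95 → 95 ≥ 60
Round 3 — Norton defaults.
  Calder: +20 → 75 < 100
No further defaults.

Arden, Kent, Norton, Pike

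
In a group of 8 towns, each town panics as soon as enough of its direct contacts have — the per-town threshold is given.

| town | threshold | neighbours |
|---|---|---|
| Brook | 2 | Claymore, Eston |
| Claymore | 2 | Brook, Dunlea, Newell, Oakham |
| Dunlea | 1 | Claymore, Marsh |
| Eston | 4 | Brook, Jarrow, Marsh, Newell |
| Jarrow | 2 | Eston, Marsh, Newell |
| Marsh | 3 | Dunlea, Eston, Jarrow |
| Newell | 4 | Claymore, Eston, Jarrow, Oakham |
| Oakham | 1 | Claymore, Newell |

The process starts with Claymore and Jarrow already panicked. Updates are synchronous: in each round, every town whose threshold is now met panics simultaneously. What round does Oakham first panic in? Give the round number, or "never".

Round 1 — Claymore, Jarrow panic (initial).
Round 2 — checking thresholds:
  Brook: 1 of 2 neighbours < 2, below threshold.
  Dunlea: 1 of 2 neighbours ≥ 1, panics.
  Eston: 1 of 4 neighbours < 4, below threshold.
  Marsh: 1 of 3 neighbours < 3, below threshold.
  Newell: 2 of 4 neighbours < 4, below threshold.
  Oakham: 1 of 2 neighbours ≥ 1, panics.
Round 3 — no new panics; cascade stops.

2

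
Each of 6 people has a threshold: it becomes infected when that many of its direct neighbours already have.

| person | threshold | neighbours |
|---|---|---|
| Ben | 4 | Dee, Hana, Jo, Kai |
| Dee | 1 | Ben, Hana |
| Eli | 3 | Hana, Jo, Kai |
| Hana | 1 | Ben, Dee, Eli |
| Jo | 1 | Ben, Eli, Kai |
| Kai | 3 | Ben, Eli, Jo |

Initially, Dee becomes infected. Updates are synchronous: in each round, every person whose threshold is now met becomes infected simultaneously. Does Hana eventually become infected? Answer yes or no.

yes

Round 1 — Dee becomes infected (initial).
Round 2 — checking thresholds:
  Ben: 1 of 4 neighbours < 4, not yet.
  Hana: 1 of 3 neighbours ≥ 1, becomes infected.
Round 3 — no new infections; cascade stops.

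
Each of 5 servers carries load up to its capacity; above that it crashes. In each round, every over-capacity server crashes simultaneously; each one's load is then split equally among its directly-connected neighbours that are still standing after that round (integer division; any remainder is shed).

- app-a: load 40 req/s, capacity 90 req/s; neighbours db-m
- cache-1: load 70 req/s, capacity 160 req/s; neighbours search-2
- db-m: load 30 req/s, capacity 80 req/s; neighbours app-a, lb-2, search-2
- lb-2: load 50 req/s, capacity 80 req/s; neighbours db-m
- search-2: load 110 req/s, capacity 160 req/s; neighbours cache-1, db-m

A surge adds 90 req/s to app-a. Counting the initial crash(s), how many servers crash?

Round 1 — app-a at 130 > 90. app-a crashes.
  app-a sheds 130 req/s to db-m: 130 each.
    db-m: 30+130 = 160 > 80
Round 2 — db-m crashes.
  db-m sheds 160 req/s to lb-2, search-2: 80 each.
    lb-2: 50+80 = 130 > 80
    search-2: 110+80 = 190 > 160
Round 3 — lb-2, search-2 crash.
  lb-2 sheds 130 req/s: no online neighbours, lost.
  search-2 sheds 190 req/s to cache-1: 190 each.
    cache-1: 70+190 = 260 > 160
Round 4 — cache-1 crashes.
  cache-1 sheds 260 req/s: no online neighbours, lost.
No further crashes.

5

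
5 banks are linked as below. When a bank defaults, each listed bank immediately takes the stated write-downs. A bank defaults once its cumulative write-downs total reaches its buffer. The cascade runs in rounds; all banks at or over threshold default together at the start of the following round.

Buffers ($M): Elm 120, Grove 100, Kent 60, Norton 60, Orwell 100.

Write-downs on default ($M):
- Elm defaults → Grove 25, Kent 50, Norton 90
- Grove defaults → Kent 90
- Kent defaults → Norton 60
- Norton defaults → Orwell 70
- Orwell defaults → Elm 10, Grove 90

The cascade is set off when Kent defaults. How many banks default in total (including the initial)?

2

Round 1 — Kent defaults (initial).
  Norton: +60 → 60 ≥ 60
Round 2 — Norton defaults.
  Orwell: +70 → 70 < 100
No further defaults.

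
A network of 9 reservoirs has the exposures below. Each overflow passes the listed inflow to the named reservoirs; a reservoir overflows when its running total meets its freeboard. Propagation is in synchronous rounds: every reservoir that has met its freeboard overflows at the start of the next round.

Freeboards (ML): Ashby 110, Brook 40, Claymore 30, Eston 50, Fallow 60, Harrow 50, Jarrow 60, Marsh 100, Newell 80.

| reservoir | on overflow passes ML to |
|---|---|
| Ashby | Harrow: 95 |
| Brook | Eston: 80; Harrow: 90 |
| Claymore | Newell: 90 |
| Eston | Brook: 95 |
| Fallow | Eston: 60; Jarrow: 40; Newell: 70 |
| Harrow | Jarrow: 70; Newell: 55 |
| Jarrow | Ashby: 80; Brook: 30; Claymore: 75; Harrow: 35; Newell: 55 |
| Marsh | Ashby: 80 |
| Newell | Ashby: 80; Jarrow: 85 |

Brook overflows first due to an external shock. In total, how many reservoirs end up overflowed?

Round 1 — Brook overflows (initial).
  Eston: +80 → 80 ≥ 50
  Harrow: +90 → 90 ≥ 50
Round 2 — Eston, Harrow overflow.
  Jarrow: +70 → 70 ≥ 60
  Newell: +55 → 55 < 80
Round 3 — Jarrow overflows.
  Ashby: +80 → 80 < 110
  Claymore: +75 → 75 ≥ 30
  Newell: +55 → 110 ≥ 80
Round 4 — Claymore, Newell overflow.
  Ashby: +80 → 160 ≥ 110
Round 5 — Ashby overflows.
No further overflows.

7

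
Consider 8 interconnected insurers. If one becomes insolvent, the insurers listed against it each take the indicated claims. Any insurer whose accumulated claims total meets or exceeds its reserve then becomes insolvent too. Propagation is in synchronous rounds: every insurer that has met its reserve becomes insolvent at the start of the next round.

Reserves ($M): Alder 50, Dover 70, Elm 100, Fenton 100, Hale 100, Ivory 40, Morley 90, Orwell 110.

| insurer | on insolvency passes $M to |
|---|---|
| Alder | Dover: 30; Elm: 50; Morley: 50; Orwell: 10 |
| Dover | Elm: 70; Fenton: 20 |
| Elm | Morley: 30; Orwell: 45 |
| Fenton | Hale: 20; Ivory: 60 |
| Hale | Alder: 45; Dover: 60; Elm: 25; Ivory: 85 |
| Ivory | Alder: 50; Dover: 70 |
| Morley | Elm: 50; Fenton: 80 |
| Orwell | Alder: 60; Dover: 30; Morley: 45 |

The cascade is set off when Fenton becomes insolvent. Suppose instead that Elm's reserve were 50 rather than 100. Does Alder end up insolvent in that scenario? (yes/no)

With Elm's reserve at 50:
Round 1 — Fenton becomes insolvent (initial).
  Hale: +20 → 20 < 100
  Ivory: +60 → 60 ≥ 40
Round 2 — Ivory becomes insolvent.
  Alder: +50 → 50 ≥ 50
  Dover: +70 → 70 ≥ 70
Round 3 — Alder, Dover become insolvent.
  Elm: +50+70 → 120 ≥ 50
  Morley: +50 → 50 < 90
  Orwell: +10 → 10 < 110
Round 4 — Elm becomes insolvent.
  Morley: +30 → 80 < 90
  Orwell: +45 → 55 < 110
No further insolvencies.

yes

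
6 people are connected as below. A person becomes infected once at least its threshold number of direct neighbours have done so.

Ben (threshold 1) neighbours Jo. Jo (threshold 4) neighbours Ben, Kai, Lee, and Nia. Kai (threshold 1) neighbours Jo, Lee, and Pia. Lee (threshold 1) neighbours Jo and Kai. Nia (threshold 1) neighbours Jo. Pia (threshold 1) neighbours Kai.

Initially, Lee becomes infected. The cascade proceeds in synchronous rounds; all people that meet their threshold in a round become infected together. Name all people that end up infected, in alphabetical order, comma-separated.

Round 1 — Lee becomes infected (initial).
Round 2 — checking thresholds:
  Jo: 1 of 4 neighbours < 4, holds.
  Kai: 1 of 3 neighbours ≥ 1, becomes infected.
Round 3 — checking thresholds:
  Jo: 2 of 4 neighbours < 4, holds.
  Pia: 1 of 1 neighbours ≥ 1, becomes infected.
Round 4 — no new infections; cascade stops.

Kai, Lee, Pia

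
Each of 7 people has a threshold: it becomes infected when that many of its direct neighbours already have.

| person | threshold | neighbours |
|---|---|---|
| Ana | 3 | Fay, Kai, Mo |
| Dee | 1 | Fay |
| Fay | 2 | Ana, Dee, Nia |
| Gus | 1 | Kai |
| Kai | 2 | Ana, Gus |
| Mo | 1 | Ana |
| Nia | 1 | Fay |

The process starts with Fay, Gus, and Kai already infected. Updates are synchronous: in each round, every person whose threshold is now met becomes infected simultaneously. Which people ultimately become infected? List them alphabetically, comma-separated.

Round 1 — Fay, Gus, Kai become infected (initial).
Round 2 — checking thresholds:
  Ana: 2 of 3 neighbours < 3, below threshold.
  Dee: 1 of 1 neighbours ≥ 1, becomes infected.
  Nia: 1 of 1 neighbours ≥ 1, becomes infected.
Round 3 — no new infections; cascade stops.

Dee, Fay, Gus, Kai, Nia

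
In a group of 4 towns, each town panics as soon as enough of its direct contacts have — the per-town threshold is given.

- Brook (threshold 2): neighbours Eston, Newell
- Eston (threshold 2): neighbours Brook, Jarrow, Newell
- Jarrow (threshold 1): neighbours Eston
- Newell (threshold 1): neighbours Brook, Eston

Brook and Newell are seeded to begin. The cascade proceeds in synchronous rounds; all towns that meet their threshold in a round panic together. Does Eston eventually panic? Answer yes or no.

Round 1 — Brook, Newell panic (initial).
Round 2 — checking thresholds:
  Eston: 2 of 3 neighbours ≥ 2, panics.
Round 3 — checking thresholds:
  Jarrow: 1 of 1 neighbours ≥ 1, panics.
Round 4 — no new panics; cascade stops.

yes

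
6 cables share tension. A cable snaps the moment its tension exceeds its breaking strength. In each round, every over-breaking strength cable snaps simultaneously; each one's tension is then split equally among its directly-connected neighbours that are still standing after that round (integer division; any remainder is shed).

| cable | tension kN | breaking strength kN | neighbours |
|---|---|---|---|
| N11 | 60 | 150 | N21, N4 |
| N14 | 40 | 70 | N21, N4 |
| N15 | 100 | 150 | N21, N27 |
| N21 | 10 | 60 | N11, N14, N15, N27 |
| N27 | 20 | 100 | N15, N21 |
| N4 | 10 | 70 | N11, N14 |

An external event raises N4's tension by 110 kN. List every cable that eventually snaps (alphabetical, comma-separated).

N11, N14, N21, N4

Round 1 — N4 at 120 > 70. N4 snaps.
  N4 sheds 120 kN to N11, N14: 60 each.
    N11: 60+60 = 120 ≤ 150
    N14: 40+60 = 100 > 70
Round 2 — N14 snaps.
  N14 sheds 100 kN to N21: 100 each.
    N21: 10+100 = 110 > 60
Round 3 — N21 snaps.
  N21 sheds 110 kN to N11, N15, N27: 36 each (2 lost).
    N11: 120+36 = 156 > 150
    N15: 100+36 = 136 ≤ 150
    N27: 20+36 = 56 ≤ 100
Round 4 — N11 snaps.
  N11 sheds 156 kN: no online neighbours, lost.
No further breaks.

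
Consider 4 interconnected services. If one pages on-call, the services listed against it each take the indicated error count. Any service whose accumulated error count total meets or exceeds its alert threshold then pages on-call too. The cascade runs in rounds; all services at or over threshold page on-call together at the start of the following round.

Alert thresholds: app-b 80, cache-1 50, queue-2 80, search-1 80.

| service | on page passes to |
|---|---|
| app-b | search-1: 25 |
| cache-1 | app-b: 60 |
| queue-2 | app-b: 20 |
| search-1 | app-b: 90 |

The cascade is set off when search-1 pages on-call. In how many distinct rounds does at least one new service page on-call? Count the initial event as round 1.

Round 1 — search-1 pages on-call (initial).
  app-b: +90 → 90 ≥ 80
Round 2 — app-b pages on-call.
No further pages.

2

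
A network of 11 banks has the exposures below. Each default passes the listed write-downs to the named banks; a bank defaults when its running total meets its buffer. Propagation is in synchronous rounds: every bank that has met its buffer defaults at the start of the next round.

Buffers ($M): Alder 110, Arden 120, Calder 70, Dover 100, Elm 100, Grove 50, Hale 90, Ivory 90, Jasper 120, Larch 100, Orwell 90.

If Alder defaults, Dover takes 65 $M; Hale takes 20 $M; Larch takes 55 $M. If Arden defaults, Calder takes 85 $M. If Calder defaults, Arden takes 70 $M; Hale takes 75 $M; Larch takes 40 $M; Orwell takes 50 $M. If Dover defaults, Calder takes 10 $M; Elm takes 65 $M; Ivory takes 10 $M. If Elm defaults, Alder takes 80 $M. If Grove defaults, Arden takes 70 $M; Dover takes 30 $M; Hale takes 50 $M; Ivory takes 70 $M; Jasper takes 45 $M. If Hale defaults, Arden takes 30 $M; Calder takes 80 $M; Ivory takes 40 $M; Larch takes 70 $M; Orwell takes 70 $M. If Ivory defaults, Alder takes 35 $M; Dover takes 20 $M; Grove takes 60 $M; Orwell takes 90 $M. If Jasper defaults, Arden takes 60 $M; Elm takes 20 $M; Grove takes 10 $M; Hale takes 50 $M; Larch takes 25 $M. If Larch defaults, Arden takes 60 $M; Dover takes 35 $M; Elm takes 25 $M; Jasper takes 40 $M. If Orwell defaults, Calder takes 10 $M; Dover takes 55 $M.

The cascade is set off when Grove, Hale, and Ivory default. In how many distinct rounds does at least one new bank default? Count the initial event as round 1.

Round 1 — Grove, Hale, Ivory default (initial).
  Alder: +35 → 35 < 110
  Arden: +70+30 → 100 < 120
  Calder: +80 → 80 ≥ 70
  Dover: +30+20 → 50 < 100
  Jasper: +45 → 45 < 120
  Larch: +70 → 70 < 100
  Orwell: +70+90 → 160 ≥ 90
Round 2 — Calder, Orwell default.
  Arden: +70 → 170 ≥ 120
  Dover: +55 → 105 ≥ 100
  Larch: +40 → 110 ≥ 100
Round 3 — Arden, Dover, Larch default.
  Elm: +65+25 → 90 < 100
  Jasper: +40 → 85 < 120
No further defaults.

3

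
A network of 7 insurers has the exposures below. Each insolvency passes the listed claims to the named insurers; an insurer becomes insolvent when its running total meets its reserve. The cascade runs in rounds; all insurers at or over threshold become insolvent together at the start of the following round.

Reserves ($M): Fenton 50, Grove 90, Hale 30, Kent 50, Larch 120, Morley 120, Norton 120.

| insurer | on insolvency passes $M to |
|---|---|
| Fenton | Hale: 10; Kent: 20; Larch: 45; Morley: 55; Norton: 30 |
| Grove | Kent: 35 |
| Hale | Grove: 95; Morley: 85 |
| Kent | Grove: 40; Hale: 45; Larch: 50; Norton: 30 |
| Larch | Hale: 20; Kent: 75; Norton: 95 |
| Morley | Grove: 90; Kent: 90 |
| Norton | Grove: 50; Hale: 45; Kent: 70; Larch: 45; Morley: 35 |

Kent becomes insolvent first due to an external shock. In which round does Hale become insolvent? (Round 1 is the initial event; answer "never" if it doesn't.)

2

Round 1 — Kent becomes insolvent (initial).
  Grove: +40 → 40 < 90
  Hale: +45 → 45 ≥ 30
  Larch: +50 → 50 < 120
  Norton: +30 → 30 < 120
Round 2 — Hale becomes insolvent.
  Grove: +95 → 135 ≥ 90
  Morley: +85 → 85 < 120
Round 3 — Grove becomes insolvent.
No further insolvencies.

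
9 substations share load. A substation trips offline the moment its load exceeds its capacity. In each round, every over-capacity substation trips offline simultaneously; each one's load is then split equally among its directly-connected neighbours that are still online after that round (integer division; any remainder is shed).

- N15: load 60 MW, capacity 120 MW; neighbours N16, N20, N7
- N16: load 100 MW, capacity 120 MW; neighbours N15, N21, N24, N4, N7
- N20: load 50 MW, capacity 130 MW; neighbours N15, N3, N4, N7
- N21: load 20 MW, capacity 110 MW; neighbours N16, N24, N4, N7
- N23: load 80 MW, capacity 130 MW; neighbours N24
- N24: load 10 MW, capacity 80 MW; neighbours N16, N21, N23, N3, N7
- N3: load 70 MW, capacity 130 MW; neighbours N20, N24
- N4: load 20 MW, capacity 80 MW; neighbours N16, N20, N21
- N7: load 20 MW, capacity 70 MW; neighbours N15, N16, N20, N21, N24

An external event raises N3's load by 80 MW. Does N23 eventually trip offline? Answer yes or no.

Round 1 — N3 at 150 > 130. N3 trips offline.
  N3 sheds 150 MW to N20, N24: 75 each.
    N20: 50+75 = 125 ≤ 130
    N24: 10+75 = 85 > 80
Round 2 — N24 trips offline.
  N24 sheds 85 MW to N16, N21, N23, N7: 21 each (1 lost).
    N16: 100+21 = 121 > 120
    N21: 20+21 = 41 ≤ 110
    N23: 80+21 = 101 ≤ 130
    N7: 20+21 = 41 ≤ 70
Round 3 — N16 trips offline.
  N16 sheds 121 MW to N15, N21, N4, N7: 30 each (1 lost).
    N15: 60+30 = 90 ≤ 120
    N21: 41+30 = 71 ≤ 110
    N4: 20+30 = 50 ≤ 80
    N7: 41+30 = 71 > 70
Round 4 — N7 trips offline.
  N7 sheds 71 MW to N15, N20, N21: 23 each (2 lost).
    N15: 90+23 = 113 ≤ 120
    N20: 125+23 = 148 > 130
    N21: 71+23 = 94 ≤ 110
Round 5 — N20 trips offline.
  N20 sheds 148 MW to N15, N4: 74 each.
    N15: 113+74 = 187 > 120
    N4: 50+74 = 124 > 80
Round 6 — N15, N4 trip offline.
  N15 sheds 187 MW: no online neighbours, lost.
  N4 sheds 124 MW to N21: 124 each.
    N21: 94+124 = 218 > 110
Round 7 — N21 trips offline.
  N21 sheds 218 MW: no online neighbours, lost.
No further trips.

no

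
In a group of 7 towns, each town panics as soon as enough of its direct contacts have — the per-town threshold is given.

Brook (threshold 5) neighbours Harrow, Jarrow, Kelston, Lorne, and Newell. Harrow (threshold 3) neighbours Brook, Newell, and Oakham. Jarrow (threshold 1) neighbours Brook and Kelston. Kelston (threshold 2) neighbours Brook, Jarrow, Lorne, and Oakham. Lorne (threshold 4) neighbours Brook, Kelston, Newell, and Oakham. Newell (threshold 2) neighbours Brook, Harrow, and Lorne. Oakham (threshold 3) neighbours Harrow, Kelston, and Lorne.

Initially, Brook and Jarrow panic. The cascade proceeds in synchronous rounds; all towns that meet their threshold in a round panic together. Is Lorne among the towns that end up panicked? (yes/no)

Round 1 — Brook, Jarrow panic (initial).
Round 2 — checking thresholds:
  Harrow: 1 of 3 neighbours < 3, not yet.
  Kelston: 2 of 4 neighbours ≥ 2, panics.
  Lorne: 1 of 4 neighbours < 4, not yet.
  Newell: 1 of 3 neighbours < 2, not yet.
Round 3 — no new panics; cascade stops.

no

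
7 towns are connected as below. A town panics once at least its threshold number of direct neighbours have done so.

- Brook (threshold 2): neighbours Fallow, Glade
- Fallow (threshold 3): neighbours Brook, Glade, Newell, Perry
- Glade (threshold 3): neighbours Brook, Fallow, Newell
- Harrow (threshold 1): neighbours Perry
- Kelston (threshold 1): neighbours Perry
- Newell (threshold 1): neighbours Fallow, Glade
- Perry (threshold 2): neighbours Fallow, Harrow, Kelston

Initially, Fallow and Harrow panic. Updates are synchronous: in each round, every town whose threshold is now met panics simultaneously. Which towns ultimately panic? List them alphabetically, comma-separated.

Round 1 — Fallow, Harrow panic (initial).
Round 2 — checking thresholds:
  Brook: 1 of 2 neighbours < 2, below threshold.
  Glade: 1 of 3 neighbours < 3, below threshold.
  Newell: 1 of 2 neighbours ≥ 1, panics.
  Perry: 2 of 3 neighbours ≥ 2, panics.
Round 3 — checking thresholds:
  Brook: 1 of 2 neighbours < 2, below threshold.
  Glade: 2 of 3 neighbours < 3, below threshold.
  Kelston: 1 of 1 neighbours ≥ 1, panics.
Round 4 — no new panics; cascade stops.

Fallow, Harrow, Kelston, Newell, Perry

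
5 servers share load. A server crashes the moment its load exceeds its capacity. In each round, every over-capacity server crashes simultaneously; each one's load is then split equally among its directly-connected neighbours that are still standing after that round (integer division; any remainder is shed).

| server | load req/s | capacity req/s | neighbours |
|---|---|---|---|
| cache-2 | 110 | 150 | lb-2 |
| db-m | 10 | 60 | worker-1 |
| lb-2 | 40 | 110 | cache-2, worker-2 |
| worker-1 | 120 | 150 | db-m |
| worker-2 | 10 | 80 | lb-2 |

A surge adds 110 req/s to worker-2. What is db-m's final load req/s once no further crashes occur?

10

Round 1 — worker-2 at 120 > 80. worker-2 crashes.
  worker-2 sheds 120 req/s to lb-2: 120 each.
    lb-2: 40+120 = 160 > 110
Round 2 — lb-2 crashes.
  lb-2 sheds 160 req/s to cache-2: 160 each.
    cache-2: 110+160 = 270 > 150
Round 3 — cache-2 crashes.
  cache-2 sheds 270 req/s: no online neighbours, lost.
No further crashes.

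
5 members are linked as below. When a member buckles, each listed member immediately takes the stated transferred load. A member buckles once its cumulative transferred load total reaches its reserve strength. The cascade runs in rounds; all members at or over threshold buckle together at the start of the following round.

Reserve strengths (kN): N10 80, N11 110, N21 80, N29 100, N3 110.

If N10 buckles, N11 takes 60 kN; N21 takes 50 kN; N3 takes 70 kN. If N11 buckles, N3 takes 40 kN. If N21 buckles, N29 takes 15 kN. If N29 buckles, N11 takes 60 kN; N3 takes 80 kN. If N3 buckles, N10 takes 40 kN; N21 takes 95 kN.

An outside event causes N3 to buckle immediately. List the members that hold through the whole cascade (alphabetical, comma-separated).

Round 1 — N3 buckles (initial).
  N10: +40 → 40 < 80
  N21: +95 → 95 ≥ 80
Round 2 — N21 buckles.
  N29: +15 → 15 < 100
No further bucklings.

N10, N11, N29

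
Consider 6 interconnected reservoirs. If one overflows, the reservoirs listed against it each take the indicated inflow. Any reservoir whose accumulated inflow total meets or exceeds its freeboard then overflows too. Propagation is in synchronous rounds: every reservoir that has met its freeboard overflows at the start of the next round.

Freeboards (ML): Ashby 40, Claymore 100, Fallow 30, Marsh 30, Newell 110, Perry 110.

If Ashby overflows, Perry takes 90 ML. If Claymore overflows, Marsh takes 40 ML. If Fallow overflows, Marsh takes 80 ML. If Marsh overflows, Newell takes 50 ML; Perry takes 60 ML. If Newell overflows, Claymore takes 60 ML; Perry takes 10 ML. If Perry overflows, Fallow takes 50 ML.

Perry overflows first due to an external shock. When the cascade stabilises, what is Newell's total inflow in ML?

50

Round 1 — Perry overflows (initial).
  Fallow: +50 → 50 ≥ 30
Round 2 — Fallow overflows.
  Marsh: +80 → 80 ≥ 30
Round 3 — Marsh overflows.
  Newell: +50 → 50 < 110
No further overflows.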